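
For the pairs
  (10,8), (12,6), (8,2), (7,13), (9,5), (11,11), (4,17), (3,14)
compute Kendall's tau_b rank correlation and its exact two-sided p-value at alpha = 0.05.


Step 1: Enumerate the 28 unordered pairs (i,j) with i<j and classify each by sign(x_j-x_i) * sign(y_j-y_i).
  (1,2):dx=+2,dy=-2->D; (1,3):dx=-2,dy=-6->C; (1,4):dx=-3,dy=+5->D; (1,5):dx=-1,dy=-3->C
  (1,6):dx=+1,dy=+3->C; (1,7):dx=-6,dy=+9->D; (1,8):dx=-7,dy=+6->D; (2,3):dx=-4,dy=-4->C
  (2,4):dx=-5,dy=+7->D; (2,5):dx=-3,dy=-1->C; (2,6):dx=-1,dy=+5->D; (2,7):dx=-8,dy=+11->D
  (2,8):dx=-9,dy=+8->D; (3,4):dx=-1,dy=+11->D; (3,5):dx=+1,dy=+3->C; (3,6):dx=+3,dy=+9->C
  (3,7):dx=-4,dy=+15->D; (3,8):dx=-5,dy=+12->D; (4,5):dx=+2,dy=-8->D; (4,6):dx=+4,dy=-2->D
  (4,7):dx=-3,dy=+4->D; (4,8):dx=-4,dy=+1->D; (5,6):dx=+2,dy=+6->C; (5,7):dx=-5,dy=+12->D
  (5,8):dx=-6,dy=+9->D; (6,7):dx=-7,dy=+6->D; (6,8):dx=-8,dy=+3->D; (7,8):dx=-1,dy=-3->C
Step 2: C = 9, D = 19, total pairs = 28.
Step 3: tau = (C - D)/(n(n-1)/2) = (9 - 19)/28 = -0.357143.
Step 4: Exact two-sided p-value (enumerate n! = 40320 permutations of y under H0): p = 0.275099.
Step 5: alpha = 0.05. fail to reject H0.

tau_b = -0.3571 (C=9, D=19), p = 0.275099, fail to reject H0.


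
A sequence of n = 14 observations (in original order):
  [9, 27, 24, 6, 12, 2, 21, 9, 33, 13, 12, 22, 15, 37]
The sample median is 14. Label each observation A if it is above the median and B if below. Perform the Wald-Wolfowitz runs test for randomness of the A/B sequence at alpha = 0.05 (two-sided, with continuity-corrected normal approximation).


Step 1: Compute median = 14; label A = above, B = below.
Labels in order: BAABBBABABBAAA  (n_A = 7, n_B = 7)
Step 2: Count runs R = 8.
Step 3: Under H0 (random ordering), E[R] = 2*n_A*n_B/(n_A+n_B) + 1 = 2*7*7/14 + 1 = 8.0000.
        Var[R] = 2*n_A*n_B*(2*n_A*n_B - n_A - n_B) / ((n_A+n_B)^2 * (n_A+n_B-1)) = 8232/2548 = 3.2308.
        SD[R] = 1.7974.
Step 4: R = E[R], so z = 0 with no continuity correction.
Step 5: Two-sided p-value via normal approximation = 2*(1 - Phi(|z|)) = 1.000000.
Step 6: alpha = 0.05. fail to reject H0.

R = 8, z = 0.0000, p = 1.000000, fail to reject H0.


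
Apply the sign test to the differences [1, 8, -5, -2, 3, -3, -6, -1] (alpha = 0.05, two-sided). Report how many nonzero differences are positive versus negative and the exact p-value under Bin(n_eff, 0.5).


Step 1: Discard zero differences. Original n = 8; n_eff = number of nonzero differences = 8.
Nonzero differences (with sign): +1, +8, -5, -2, +3, -3, -6, -1
Step 2: Count signs: positive = 3, negative = 5.
Step 3: Under H0: P(positive) = 0.5, so the number of positives S ~ Bin(8, 0.5).
Step 4: Two-sided exact p-value = sum of Bin(8,0.5) probabilities at or below the observed probability = 0.726562.
Step 5: alpha = 0.05. fail to reject H0.

n_eff = 8, pos = 3, neg = 5, p = 0.726562, fail to reject H0.


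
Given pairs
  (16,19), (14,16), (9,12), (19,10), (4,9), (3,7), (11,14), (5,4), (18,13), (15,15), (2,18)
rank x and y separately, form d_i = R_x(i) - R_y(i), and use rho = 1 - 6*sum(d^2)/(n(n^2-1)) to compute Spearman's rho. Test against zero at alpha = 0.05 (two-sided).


Step 1: Rank x and y separately (midranks; no ties here).
rank(x): 16->9, 14->7, 9->5, 19->11, 4->3, 3->2, 11->6, 5->4, 18->10, 15->8, 2->1
rank(y): 19->11, 16->9, 12->5, 10->4, 9->3, 7->2, 14->7, 4->1, 13->6, 15->8, 18->10
Step 2: d_i = R_x(i) - R_y(i); compute d_i^2.
  (9-11)^2=4, (7-9)^2=4, (5-5)^2=0, (11-4)^2=49, (3-3)^2=0, (2-2)^2=0, (6-7)^2=1, (4-1)^2=9, (10-6)^2=16, (8-8)^2=0, (1-10)^2=81
sum(d^2) = 164.
Step 3: rho = 1 - 6*164 / (11*(11^2 - 1)) = 1 - 984/1320 = 0.254545.
Step 4: Under H0, t = rho * sqrt((n-2)/(1-rho^2)) = 0.7896 ~ t(9).
Step 5: Two-sided p-value from the t-distribution with 9 df = 0.450037.
Step 6: alpha = 0.05. fail to reject H0.

rho = 0.2545, p = 0.450037, fail to reject H0 at alpha = 0.05.


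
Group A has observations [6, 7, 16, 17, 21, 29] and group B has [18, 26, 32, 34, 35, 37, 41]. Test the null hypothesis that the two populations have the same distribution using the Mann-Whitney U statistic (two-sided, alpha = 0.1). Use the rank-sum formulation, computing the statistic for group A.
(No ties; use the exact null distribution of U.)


Step 1: Combine and sort all 13 observations; assign midranks.
sorted (value, group): (6,X), (7,X), (16,X), (17,X), (18,Y), (21,X), (26,Y), (29,X), (32,Y), (34,Y), (35,Y), (37,Y), (41,Y)
ranks: 6->1, 7->2, 16->3, 17->4, 18->5, 21->6, 26->7, 29->8, 32->9, 34->10, 35->11, 37->12, 41->13
Step 2: Rank sum for X: R1 = 1 + 2 + 3 + 4 + 6 + 8 = 24.
Step 3: U_X = R1 - n1(n1+1)/2 = 24 - 6*7/2 = 24 - 21 = 3.
       U_Y = n1*n2 - U_X = 42 - 3 = 39.
Step 4: No ties, so the exact null distribution of U (based on enumerating the C(13,6) = 1716 equally likely rank assignments) gives the two-sided p-value.
Step 5: p-value = 0.008159; compare to alpha = 0.1. reject H0.

U_X = 3, p = 0.008159, reject H0 at alpha = 0.1.


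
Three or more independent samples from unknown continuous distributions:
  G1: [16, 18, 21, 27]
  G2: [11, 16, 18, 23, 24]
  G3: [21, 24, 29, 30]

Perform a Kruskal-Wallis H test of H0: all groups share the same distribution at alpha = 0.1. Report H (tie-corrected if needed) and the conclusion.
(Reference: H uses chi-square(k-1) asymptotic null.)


Step 1: Combine all N = 13 observations and assign midranks.
sorted (value, group, rank): (11,G2,1), (16,G1,2.5), (16,G2,2.5), (18,G1,4.5), (18,G2,4.5), (21,G1,6.5), (21,G3,6.5), (23,G2,8), (24,G2,9.5), (24,G3,9.5), (27,G1,11), (29,G3,12), (30,G3,13)
Step 2: Sum ranks within each group.
R_1 = 24.5 (n_1 = 4)
R_2 = 25.5 (n_2 = 5)
R_3 = 41 (n_3 = 4)
Step 3: H = 12/(N(N+1)) * sum(R_i^2/n_i) - 3(N+1)
     = 12/(13*14) * (24.5^2/4 + 25.5^2/5 + 41^2/4) - 3*14
     = 0.065934 * 700.362 - 42
     = 4.177747.
Step 4: Ties present; correction factor C = 1 - 24/(13^3 - 13) = 0.989011. Corrected H = 4.177747 / 0.989011 = 4.224167.
Step 5: Under H0, H ~ chi^2(2); p-value = 0.120986.
Step 6: alpha = 0.1. fail to reject H0.

H = 4.2242, df = 2, p = 0.120986, fail to reject H0.


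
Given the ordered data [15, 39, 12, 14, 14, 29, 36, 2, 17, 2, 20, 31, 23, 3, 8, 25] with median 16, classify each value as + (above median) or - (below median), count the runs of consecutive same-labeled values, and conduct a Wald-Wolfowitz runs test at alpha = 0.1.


Step 1: Compute median = 16; label A = above, B = below.
Labels in order: BABBBAABABAAABBA  (n_A = 8, n_B = 8)
Step 2: Count runs R = 10.
Step 3: Under H0 (random ordering), E[R] = 2*n_A*n_B/(n_A+n_B) + 1 = 2*8*8/16 + 1 = 9.0000.
        Var[R] = 2*n_A*n_B*(2*n_A*n_B - n_A - n_B) / ((n_A+n_B)^2 * (n_A+n_B-1)) = 14336/3840 = 3.7333.
        SD[R] = 1.9322.
Step 4: Continuity-corrected z = (R - 0.5 - E[R]) / SD[R] = (10 - 0.5 - 9.0000) / 1.9322 = 0.2588.
Step 5: Two-sided p-value via normal approximation = 2*(1 - Phi(|z|)) = 0.795809.
Step 6: alpha = 0.1. fail to reject H0.

R = 10, z = 0.2588, p = 0.795809, fail to reject H0.


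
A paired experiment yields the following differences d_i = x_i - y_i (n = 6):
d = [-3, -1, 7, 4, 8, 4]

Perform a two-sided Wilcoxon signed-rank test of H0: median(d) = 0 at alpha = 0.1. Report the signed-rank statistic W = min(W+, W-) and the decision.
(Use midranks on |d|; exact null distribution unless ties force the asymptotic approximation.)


Step 1: Drop any zero differences (none here) and take |d_i|.
|d| = [3, 1, 7, 4, 8, 4]
Step 2: Midrank |d_i| (ties get averaged ranks).
ranks: |3|->2, |1|->1, |7|->5, |4|->3.5, |8|->6, |4|->3.5
Step 3: Attach original signs; sum ranks with positive sign and with negative sign.
W+ = 5 + 3.5 + 6 + 3.5 = 18
W- = 2 + 1 = 3
(Check: W+ + W- = 21 should equal n(n+1)/2 = 21.)
Step 4: Test statistic W = min(W+, W-) = 3.
Step 5: Ties in |d|, so use the tie-corrected normal approximation.
        E[W] = n(n+1)/4 = 6*7/4 = 10.5.
        Tie groups: |d|=4 (t=2); sum(t^3 - t) = 6.
        Var[W] = n(n+1)(2n+1)/24 - sum(t^3-t)/48 = 546/24 - 6/48 = 22.625.
        z = (W - E[W]) / sqrt(Var[W]) = (3 - 10.5) / 4.7566 = -1.5768.
        Two-sided p = 2*Phi(z) = 0.114850.
Step 6: alpha = 0.1. fail to reject H0.

W+ = 18, W- = 3, W = min = 3, p = 0.114850, fail to reject H0.


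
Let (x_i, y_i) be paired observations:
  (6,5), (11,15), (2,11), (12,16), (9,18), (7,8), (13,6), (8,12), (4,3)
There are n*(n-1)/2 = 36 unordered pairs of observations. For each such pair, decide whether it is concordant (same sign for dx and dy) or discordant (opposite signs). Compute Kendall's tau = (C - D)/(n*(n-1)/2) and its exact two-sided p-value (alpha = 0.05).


Step 1: Enumerate the 36 unordered pairs (i,j) with i<j and classify each by sign(x_j-x_i) * sign(y_j-y_i).
  (1,2):dx=+5,dy=+10->C; (1,3):dx=-4,dy=+6->D; (1,4):dx=+6,dy=+11->C; (1,5):dx=+3,dy=+13->C
  (1,6):dx=+1,dy=+3->C; (1,7):dx=+7,dy=+1->C; (1,8):dx=+2,dy=+7->C; (1,9):dx=-2,dy=-2->C
  (2,3):dx=-9,dy=-4->C; (2,4):dx=+1,dy=+1->C; (2,5):dx=-2,dy=+3->D; (2,6):dx=-4,dy=-7->C
  (2,7):dx=+2,dy=-9->D; (2,8):dx=-3,dy=-3->C; (2,9):dx=-7,dy=-12->C; (3,4):dx=+10,dy=+5->C
  (3,5):dx=+7,dy=+7->C; (3,6):dx=+5,dy=-3->D; (3,7):dx=+11,dy=-5->D; (3,8):dx=+6,dy=+1->C
  (3,9):dx=+2,dy=-8->D; (4,5):dx=-3,dy=+2->D; (4,6):dx=-5,dy=-8->C; (4,7):dx=+1,dy=-10->D
  (4,8):dx=-4,dy=-4->C; (4,9):dx=-8,dy=-13->C; (5,6):dx=-2,dy=-10->C; (5,7):dx=+4,dy=-12->D
  (5,8):dx=-1,dy=-6->C; (5,9):dx=-5,dy=-15->C; (6,7):dx=+6,dy=-2->D; (6,8):dx=+1,dy=+4->C
  (6,9):dx=-3,dy=-5->C; (7,8):dx=-5,dy=+6->D; (7,9):dx=-9,dy=-3->C; (8,9):dx=-4,dy=-9->C
Step 2: C = 25, D = 11, total pairs = 36.
Step 3: tau = (C - D)/(n(n-1)/2) = (25 - 11)/36 = 0.388889.
Step 4: Exact two-sided p-value (enumerate n! = 362880 permutations of y under H0): p = 0.180181.
Step 5: alpha = 0.05. fail to reject H0.

tau_b = 0.3889 (C=25, D=11), p = 0.180181, fail to reject H0.


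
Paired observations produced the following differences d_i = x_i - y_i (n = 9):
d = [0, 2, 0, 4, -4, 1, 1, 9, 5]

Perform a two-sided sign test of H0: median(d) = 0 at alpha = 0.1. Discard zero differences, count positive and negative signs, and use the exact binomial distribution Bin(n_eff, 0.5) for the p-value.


Step 1: Discard zero differences. Original n = 9; n_eff = number of nonzero differences = 7.
Nonzero differences (with sign): +2, +4, -4, +1, +1, +9, +5
Step 2: Count signs: positive = 6, negative = 1.
Step 3: Under H0: P(positive) = 0.5, so the number of positives S ~ Bin(7, 0.5).
Step 4: Two-sided exact p-value = sum of Bin(7,0.5) probabilities at or below the observed probability = 0.125000.
Step 5: alpha = 0.1. fail to reject H0.

n_eff = 7, pos = 6, neg = 1, p = 0.125000, fail to reject H0.


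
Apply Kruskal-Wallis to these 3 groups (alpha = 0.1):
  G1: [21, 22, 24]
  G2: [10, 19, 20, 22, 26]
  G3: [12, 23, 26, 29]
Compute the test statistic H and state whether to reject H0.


Step 1: Combine all N = 12 observations and assign midranks.
sorted (value, group, rank): (10,G2,1), (12,G3,2), (19,G2,3), (20,G2,4), (21,G1,5), (22,G1,6.5), (22,G2,6.5), (23,G3,8), (24,G1,9), (26,G2,10.5), (26,G3,10.5), (29,G3,12)
Step 2: Sum ranks within each group.
R_1 = 20.5 (n_1 = 3)
R_2 = 25 (n_2 = 5)
R_3 = 32.5 (n_3 = 4)
Step 3: H = 12/(N(N+1)) * sum(R_i^2/n_i) - 3(N+1)
     = 12/(12*13) * (20.5^2/3 + 25^2/5 + 32.5^2/4) - 3*13
     = 0.076923 * 529.146 - 39
     = 1.703526.
Step 4: Ties present; correction factor C = 1 - 12/(12^3 - 12) = 0.993007. Corrected H = 1.703526 / 0.993007 = 1.715522.
Step 5: Under H0, H ~ chi^2(2); p-value = 0.424111.
Step 6: alpha = 0.1. fail to reject H0.

H = 1.7155, df = 2, p = 0.424111, fail to reject H0.


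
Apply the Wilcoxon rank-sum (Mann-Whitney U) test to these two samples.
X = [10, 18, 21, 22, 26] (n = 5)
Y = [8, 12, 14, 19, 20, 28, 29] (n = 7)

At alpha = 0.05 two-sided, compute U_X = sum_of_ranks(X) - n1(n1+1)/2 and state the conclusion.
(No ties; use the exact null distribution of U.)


Step 1: Combine and sort all 12 observations; assign midranks.
sorted (value, group): (8,Y), (10,X), (12,Y), (14,Y), (18,X), (19,Y), (20,Y), (21,X), (22,X), (26,X), (28,Y), (29,Y)
ranks: 8->1, 10->2, 12->3, 14->4, 18->5, 19->6, 20->7, 21->8, 22->9, 26->10, 28->11, 29->12
Step 2: Rank sum for X: R1 = 2 + 5 + 8 + 9 + 10 = 34.
Step 3: U_X = R1 - n1(n1+1)/2 = 34 - 5*6/2 = 34 - 15 = 19.
       U_Y = n1*n2 - U_X = 35 - 19 = 16.
Step 4: No ties, so the exact null distribution of U (based on enumerating the C(12,5) = 792 equally likely rank assignments) gives the two-sided p-value.
Step 5: p-value = 0.876263; compare to alpha = 0.05. fail to reject H0.

U_X = 19, p = 0.876263, fail to reject H0 at alpha = 0.05.


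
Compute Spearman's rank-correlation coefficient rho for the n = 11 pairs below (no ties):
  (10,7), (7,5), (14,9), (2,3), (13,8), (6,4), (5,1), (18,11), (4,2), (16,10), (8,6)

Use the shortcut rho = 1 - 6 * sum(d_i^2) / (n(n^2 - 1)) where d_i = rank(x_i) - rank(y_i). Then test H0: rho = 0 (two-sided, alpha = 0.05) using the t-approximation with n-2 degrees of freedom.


Step 1: Rank x and y separately (midranks; no ties here).
rank(x): 10->7, 7->5, 14->9, 2->1, 13->8, 6->4, 5->3, 18->11, 4->2, 16->10, 8->6
rank(y): 7->7, 5->5, 9->9, 3->3, 8->8, 4->4, 1->1, 11->11, 2->2, 10->10, 6->6
Step 2: d_i = R_x(i) - R_y(i); compute d_i^2.
  (7-7)^2=0, (5-5)^2=0, (9-9)^2=0, (1-3)^2=4, (8-8)^2=0, (4-4)^2=0, (3-1)^2=4, (11-11)^2=0, (2-2)^2=0, (10-10)^2=0, (6-6)^2=0
sum(d^2) = 8.
Step 3: rho = 1 - 6*8 / (11*(11^2 - 1)) = 1 - 48/1320 = 0.963636.
Step 4: Under H0, t = rho * sqrt((n-2)/(1-rho^2)) = 10.8186 ~ t(9).
Step 5: Two-sided p-value from the t-distribution with 9 df = 0.000002.
Step 6: alpha = 0.05. reject H0.

rho = 0.9636, p = 0.000002, reject H0 at alpha = 0.05.


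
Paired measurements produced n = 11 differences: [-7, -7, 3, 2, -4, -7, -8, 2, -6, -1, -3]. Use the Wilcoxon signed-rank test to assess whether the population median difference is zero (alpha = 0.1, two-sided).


Step 1: Drop any zero differences (none here) and take |d_i|.
|d| = [7, 7, 3, 2, 4, 7, 8, 2, 6, 1, 3]
Step 2: Midrank |d_i| (ties get averaged ranks).
ranks: |7|->9, |7|->9, |3|->4.5, |2|->2.5, |4|->6, |7|->9, |8|->11, |2|->2.5, |6|->7, |1|->1, |3|->4.5
Step 3: Attach original signs; sum ranks with positive sign and with negative sign.
W+ = 4.5 + 2.5 + 2.5 = 9.5
W- = 9 + 9 + 6 + 9 + 11 + 7 + 1 + 4.5 = 56.5
(Check: W+ + W- = 66 should equal n(n+1)/2 = 66.)
Step 4: Test statistic W = min(W+, W-) = 9.5.
Step 5: Ties in |d|, so use the tie-corrected normal approximation.
        E[W] = n(n+1)/4 = 11*12/4 = 33.
        Tie groups: |d|=2 (t=2), |d|=3 (t=2), |d|=7 (t=3); sum(t^3 - t) = 36.
        Var[W] = n(n+1)(2n+1)/24 - sum(t^3-t)/48 = 3036/24 - 36/48 = 125.75.
        z = (W - E[W]) / sqrt(Var[W]) = (9.5 - 33) / 11.2138 = -2.0956.
        Two-sided p = 2*Phi(z) = 0.036115.
Step 6: alpha = 0.1. reject H0.

W+ = 9.5, W- = 56.5, W = min = 9.5, p = 0.036115, reject H0.


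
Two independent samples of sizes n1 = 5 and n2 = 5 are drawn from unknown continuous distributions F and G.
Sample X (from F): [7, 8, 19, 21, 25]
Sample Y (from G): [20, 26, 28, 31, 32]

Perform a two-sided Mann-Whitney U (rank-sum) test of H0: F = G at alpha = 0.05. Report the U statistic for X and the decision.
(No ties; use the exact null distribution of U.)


Step 1: Combine and sort all 10 observations; assign midranks.
sorted (value, group): (7,X), (8,X), (19,X), (20,Y), (21,X), (25,X), (26,Y), (28,Y), (31,Y), (32,Y)
ranks: 7->1, 8->2, 19->3, 20->4, 21->5, 25->6, 26->7, 28->8, 31->9, 32->10
Step 2: Rank sum for X: R1 = 1 + 2 + 3 + 5 + 6 = 17.
Step 3: U_X = R1 - n1(n1+1)/2 = 17 - 5*6/2 = 17 - 15 = 2.
       U_Y = n1*n2 - U_X = 25 - 2 = 23.
Step 4: No ties, so the exact null distribution of U (based on enumerating the C(10,5) = 252 equally likely rank assignments) gives the two-sided p-value.
Step 5: p-value = 0.031746; compare to alpha = 0.05. reject H0.

U_X = 2, p = 0.031746, reject H0 at alpha = 0.05.


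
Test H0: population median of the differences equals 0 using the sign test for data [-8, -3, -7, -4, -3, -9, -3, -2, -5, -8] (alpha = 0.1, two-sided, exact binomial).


Step 1: Discard zero differences. Original n = 10; n_eff = number of nonzero differences = 10.
Nonzero differences (with sign): -8, -3, -7, -4, -3, -9, -3, -2, -5, -8
Step 2: Count signs: positive = 0, negative = 10.
Step 3: Under H0: P(positive) = 0.5, so the number of positives S ~ Bin(10, 0.5).
Step 4: Two-sided exact p-value = sum of Bin(10,0.5) probabilities at or below the observed probability = 0.001953.
Step 5: alpha = 0.1. reject H0.

n_eff = 10, pos = 0, neg = 10, p = 0.001953, reject H0.


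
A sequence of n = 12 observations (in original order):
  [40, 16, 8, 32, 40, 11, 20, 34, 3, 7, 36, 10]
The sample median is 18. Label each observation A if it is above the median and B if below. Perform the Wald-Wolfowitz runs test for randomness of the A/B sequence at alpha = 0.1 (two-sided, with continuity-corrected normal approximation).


Step 1: Compute median = 18; label A = above, B = below.
Labels in order: ABBAABAABBAB  (n_A = 6, n_B = 6)
Step 2: Count runs R = 8.
Step 3: Under H0 (random ordering), E[R] = 2*n_A*n_B/(n_A+n_B) + 1 = 2*6*6/12 + 1 = 7.0000.
        Var[R] = 2*n_A*n_B*(2*n_A*n_B - n_A - n_B) / ((n_A+n_B)^2 * (n_A+n_B-1)) = 4320/1584 = 2.7273.
        SD[R] = 1.6514.
Step 4: Continuity-corrected z = (R - 0.5 - E[R]) / SD[R] = (8 - 0.5 - 7.0000) / 1.6514 = 0.3028.
Step 5: Two-sided p-value via normal approximation = 2*(1 - Phi(|z|)) = 0.762069.
Step 6: alpha = 0.1. fail to reject H0.

R = 8, z = 0.3028, p = 0.762069, fail to reject H0.


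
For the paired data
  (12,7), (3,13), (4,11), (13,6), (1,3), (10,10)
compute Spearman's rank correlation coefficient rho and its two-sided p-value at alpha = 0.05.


Step 1: Rank x and y separately (midranks; no ties here).
rank(x): 12->5, 3->2, 4->3, 13->6, 1->1, 10->4
rank(y): 7->3, 13->6, 11->5, 6->2, 3->1, 10->4
Step 2: d_i = R_x(i) - R_y(i); compute d_i^2.
  (5-3)^2=4, (2-6)^2=16, (3-5)^2=4, (6-2)^2=16, (1-1)^2=0, (4-4)^2=0
sum(d^2) = 40.
Step 3: rho = 1 - 6*40 / (6*(6^2 - 1)) = 1 - 240/210 = -0.142857.
Step 4: Under H0, t = rho * sqrt((n-2)/(1-rho^2)) = -0.2887 ~ t(4).
Step 5: Two-sided p-value from the t-distribution with 4 df = 0.787172.
Step 6: alpha = 0.05. fail to reject H0.

rho = -0.1429, p = 0.787172, fail to reject H0 at alpha = 0.05.


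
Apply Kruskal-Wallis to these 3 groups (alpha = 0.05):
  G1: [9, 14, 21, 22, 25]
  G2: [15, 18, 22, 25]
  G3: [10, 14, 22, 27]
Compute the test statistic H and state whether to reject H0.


Step 1: Combine all N = 13 observations and assign midranks.
sorted (value, group, rank): (9,G1,1), (10,G3,2), (14,G1,3.5), (14,G3,3.5), (15,G2,5), (18,G2,6), (21,G1,7), (22,G1,9), (22,G2,9), (22,G3,9), (25,G1,11.5), (25,G2,11.5), (27,G3,13)
Step 2: Sum ranks within each group.
R_1 = 32 (n_1 = 5)
R_2 = 31.5 (n_2 = 4)
R_3 = 27.5 (n_3 = 4)
Step 3: H = 12/(N(N+1)) * sum(R_i^2/n_i) - 3(N+1)
     = 12/(13*14) * (32^2/5 + 31.5^2/4 + 27.5^2/4) - 3*14
     = 0.065934 * 641.925 - 42
     = 0.324725.
Step 4: Ties present; correction factor C = 1 - 36/(13^3 - 13) = 0.983516. Corrected H = 0.324725 / 0.983516 = 0.330168.
Step 5: Under H0, H ~ chi^2(2); p-value = 0.847823.
Step 6: alpha = 0.05. fail to reject H0.

H = 0.3302, df = 2, p = 0.847823, fail to reject H0.


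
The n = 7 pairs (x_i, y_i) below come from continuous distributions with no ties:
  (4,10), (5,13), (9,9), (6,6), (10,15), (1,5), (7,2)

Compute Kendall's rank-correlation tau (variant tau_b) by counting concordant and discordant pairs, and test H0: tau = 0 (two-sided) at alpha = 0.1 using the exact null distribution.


Step 1: Enumerate the 21 unordered pairs (i,j) with i<j and classify each by sign(x_j-x_i) * sign(y_j-y_i).
  (1,2):dx=+1,dy=+3->C; (1,3):dx=+5,dy=-1->D; (1,4):dx=+2,dy=-4->D; (1,5):dx=+6,dy=+5->C
  (1,6):dx=-3,dy=-5->C; (1,7):dx=+3,dy=-8->D; (2,3):dx=+4,dy=-4->D; (2,4):dx=+1,dy=-7->D
  (2,5):dx=+5,dy=+2->C; (2,6):dx=-4,dy=-8->C; (2,7):dx=+2,dy=-11->D; (3,4):dx=-3,dy=-3->C
  (3,5):dx=+1,dy=+6->C; (3,6):dx=-8,dy=-4->C; (3,7):dx=-2,dy=-7->C; (4,5):dx=+4,dy=+9->C
  (4,6):dx=-5,dy=-1->C; (4,7):dx=+1,dy=-4->D; (5,6):dx=-9,dy=-10->C; (5,7):dx=-3,dy=-13->C
  (6,7):dx=+6,dy=-3->D
Step 2: C = 13, D = 8, total pairs = 21.
Step 3: tau = (C - D)/(n(n-1)/2) = (13 - 8)/21 = 0.238095.
Step 4: Exact two-sided p-value (enumerate n! = 5040 permutations of y under H0): p = 0.561905.
Step 5: alpha = 0.1. fail to reject H0.

tau_b = 0.2381 (C=13, D=8), p = 0.561905, fail to reject H0.


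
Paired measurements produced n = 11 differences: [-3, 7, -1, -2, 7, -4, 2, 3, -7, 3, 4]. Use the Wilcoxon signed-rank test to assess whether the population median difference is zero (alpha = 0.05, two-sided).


Step 1: Drop any zero differences (none here) and take |d_i|.
|d| = [3, 7, 1, 2, 7, 4, 2, 3, 7, 3, 4]
Step 2: Midrank |d_i| (ties get averaged ranks).
ranks: |3|->5, |7|->10, |1|->1, |2|->2.5, |7|->10, |4|->7.5, |2|->2.5, |3|->5, |7|->10, |3|->5, |4|->7.5
Step 3: Attach original signs; sum ranks with positive sign and with negative sign.
W+ = 10 + 10 + 2.5 + 5 + 5 + 7.5 = 40
W- = 5 + 1 + 2.5 + 7.5 + 10 = 26
(Check: W+ + W- = 66 should equal n(n+1)/2 = 66.)
Step 4: Test statistic W = min(W+, W-) = 26.
Step 5: Ties in |d|, so use the tie-corrected normal approximation.
        E[W] = n(n+1)/4 = 11*12/4 = 33.
        Tie groups: |d|=2 (t=2), |d|=3 (t=3), |d|=4 (t=2), |d|=7 (t=3); sum(t^3 - t) = 60.
        Var[W] = n(n+1)(2n+1)/24 - sum(t^3-t)/48 = 3036/24 - 60/48 = 125.25.
        z = (W - E[W]) / sqrt(Var[W]) = (26 - 33) / 11.1915 = -0.6255.
        Two-sided p = 2*Phi(z) = 0.531660.
Step 6: alpha = 0.05. fail to reject H0.

W+ = 40, W- = 26, W = min = 26, p = 0.531660, fail to reject H0.


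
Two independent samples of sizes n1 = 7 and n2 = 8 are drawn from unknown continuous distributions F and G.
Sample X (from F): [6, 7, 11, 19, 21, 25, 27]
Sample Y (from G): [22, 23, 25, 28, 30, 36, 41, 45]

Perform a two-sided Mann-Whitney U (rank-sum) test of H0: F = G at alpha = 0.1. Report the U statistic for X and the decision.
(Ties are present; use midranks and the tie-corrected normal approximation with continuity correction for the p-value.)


Step 1: Combine and sort all 15 observations; assign midranks.
sorted (value, group): (6,X), (7,X), (11,X), (19,X), (21,X), (22,Y), (23,Y), (25,X), (25,Y), (27,X), (28,Y), (30,Y), (36,Y), (41,Y), (45,Y)
ranks: 6->1, 7->2, 11->3, 19->4, 21->5, 22->6, 23->7, 25->8.5, 25->8.5, 27->10, 28->11, 30->12, 36->13, 41->14, 45->15
Step 2: Rank sum for X: R1 = 1 + 2 + 3 + 4 + 5 + 8.5 + 10 = 33.5.
Step 3: U_X = R1 - n1(n1+1)/2 = 33.5 - 7*8/2 = 33.5 - 28 = 5.5.
       U_Y = n1*n2 - U_X = 56 - 5.5 = 50.5.
Step 4: Ties are present, so use the tie-corrected normal approximation (with continuity correction) for the p-value.
Step 5: p-value = 0.010826; compare to alpha = 0.1. reject H0.

U_X = 5.5, p = 0.010826, reject H0 at alpha = 0.1.


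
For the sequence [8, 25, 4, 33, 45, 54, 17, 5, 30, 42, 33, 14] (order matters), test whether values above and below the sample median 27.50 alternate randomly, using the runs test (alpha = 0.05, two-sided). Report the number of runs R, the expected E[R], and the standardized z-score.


Step 1: Compute median = 27.50; label A = above, B = below.
Labels in order: BBBAAABBAAAB  (n_A = 6, n_B = 6)
Step 2: Count runs R = 5.
Step 3: Under H0 (random ordering), E[R] = 2*n_A*n_B/(n_A+n_B) + 1 = 2*6*6/12 + 1 = 7.0000.
        Var[R] = 2*n_A*n_B*(2*n_A*n_B - n_A - n_B) / ((n_A+n_B)^2 * (n_A+n_B-1)) = 4320/1584 = 2.7273.
        SD[R] = 1.6514.
Step 4: Continuity-corrected z = (R + 0.5 - E[R]) / SD[R] = (5 + 0.5 - 7.0000) / 1.6514 = -0.9083.
Step 5: Two-sided p-value via normal approximation = 2*(1 - Phi(|z|)) = 0.363722.
Step 6: alpha = 0.05. fail to reject H0.

R = 5, z = -0.9083, p = 0.363722, fail to reject H0.


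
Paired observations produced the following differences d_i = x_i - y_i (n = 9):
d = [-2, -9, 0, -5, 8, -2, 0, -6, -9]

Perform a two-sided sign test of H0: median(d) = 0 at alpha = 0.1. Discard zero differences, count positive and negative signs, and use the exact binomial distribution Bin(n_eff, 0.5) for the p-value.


Step 1: Discard zero differences. Original n = 9; n_eff = number of nonzero differences = 7.
Nonzero differences (with sign): -2, -9, -5, +8, -2, -6, -9
Step 2: Count signs: positive = 1, negative = 6.
Step 3: Under H0: P(positive) = 0.5, so the number of positives S ~ Bin(7, 0.5).
Step 4: Two-sided exact p-value = sum of Bin(7,0.5) probabilities at or below the observed probability = 0.125000.
Step 5: alpha = 0.1. fail to reject H0.

n_eff = 7, pos = 1, neg = 6, p = 0.125000, fail to reject H0.


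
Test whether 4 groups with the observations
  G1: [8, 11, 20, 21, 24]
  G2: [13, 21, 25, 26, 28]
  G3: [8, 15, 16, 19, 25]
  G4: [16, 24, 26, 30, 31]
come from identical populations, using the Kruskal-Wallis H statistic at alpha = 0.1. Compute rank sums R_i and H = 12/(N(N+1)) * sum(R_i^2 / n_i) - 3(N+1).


Step 1: Combine all N = 20 observations and assign midranks.
sorted (value, group, rank): (8,G1,1.5), (8,G3,1.5), (11,G1,3), (13,G2,4), (15,G3,5), (16,G3,6.5), (16,G4,6.5), (19,G3,8), (20,G1,9), (21,G1,10.5), (21,G2,10.5), (24,G1,12.5), (24,G4,12.5), (25,G2,14.5), (25,G3,14.5), (26,G2,16.5), (26,G4,16.5), (28,G2,18), (30,G4,19), (31,G4,20)
Step 2: Sum ranks within each group.
R_1 = 36.5 (n_1 = 5)
R_2 = 63.5 (n_2 = 5)
R_3 = 35.5 (n_3 = 5)
R_4 = 74.5 (n_4 = 5)
Step 3: H = 12/(N(N+1)) * sum(R_i^2/n_i) - 3(N+1)
     = 12/(20*21) * (36.5^2/5 + 63.5^2/5 + 35.5^2/5 + 74.5^2/5) - 3*21
     = 0.028571 * 2435 - 63
     = 6.571429.
Step 4: Ties present; correction factor C = 1 - 36/(20^3 - 20) = 0.995489. Corrected H = 6.571429 / 0.995489 = 6.601208.
Step 5: Under H0, H ~ chi^2(3); p-value = 0.085755.
Step 6: alpha = 0.1. reject H0.

H = 6.6012, df = 3, p = 0.085755, reject H0.


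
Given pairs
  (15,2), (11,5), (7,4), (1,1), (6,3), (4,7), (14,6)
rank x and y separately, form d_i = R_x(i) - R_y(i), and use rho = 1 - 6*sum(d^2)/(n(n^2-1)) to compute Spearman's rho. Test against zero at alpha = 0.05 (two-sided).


Step 1: Rank x and y separately (midranks; no ties here).
rank(x): 15->7, 11->5, 7->4, 1->1, 6->3, 4->2, 14->6
rank(y): 2->2, 5->5, 4->4, 1->1, 3->3, 7->7, 6->6
Step 2: d_i = R_x(i) - R_y(i); compute d_i^2.
  (7-2)^2=25, (5-5)^2=0, (4-4)^2=0, (1-1)^2=0, (3-3)^2=0, (2-7)^2=25, (6-6)^2=0
sum(d^2) = 50.
Step 3: rho = 1 - 6*50 / (7*(7^2 - 1)) = 1 - 300/336 = 0.107143.
Step 4: Under H0, t = rho * sqrt((n-2)/(1-rho^2)) = 0.2410 ~ t(5).
Step 5: Two-sided p-value from the t-distribution with 5 df = 0.819151.
Step 6: alpha = 0.05. fail to reject H0.

rho = 0.1071, p = 0.819151, fail to reject H0 at alpha = 0.05.


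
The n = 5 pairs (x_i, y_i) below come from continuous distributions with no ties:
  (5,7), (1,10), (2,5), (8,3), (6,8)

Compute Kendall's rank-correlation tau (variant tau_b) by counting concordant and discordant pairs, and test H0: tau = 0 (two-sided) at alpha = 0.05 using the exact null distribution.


Step 1: Enumerate the 10 unordered pairs (i,j) with i<j and classify each by sign(x_j-x_i) * sign(y_j-y_i).
  (1,2):dx=-4,dy=+3->D; (1,3):dx=-3,dy=-2->C; (1,4):dx=+3,dy=-4->D; (1,5):dx=+1,dy=+1->C
  (2,3):dx=+1,dy=-5->D; (2,4):dx=+7,dy=-7->D; (2,5):dx=+5,dy=-2->D; (3,4):dx=+6,dy=-2->D
  (3,5):dx=+4,dy=+3->C; (4,5):dx=-2,dy=+5->D
Step 2: C = 3, D = 7, total pairs = 10.
Step 3: tau = (C - D)/(n(n-1)/2) = (3 - 7)/10 = -0.400000.
Step 4: Exact two-sided p-value (enumerate n! = 120 permutations of y under H0): p = 0.483333.
Step 5: alpha = 0.05. fail to reject H0.

tau_b = -0.4000 (C=3, D=7), p = 0.483333, fail to reject H0.


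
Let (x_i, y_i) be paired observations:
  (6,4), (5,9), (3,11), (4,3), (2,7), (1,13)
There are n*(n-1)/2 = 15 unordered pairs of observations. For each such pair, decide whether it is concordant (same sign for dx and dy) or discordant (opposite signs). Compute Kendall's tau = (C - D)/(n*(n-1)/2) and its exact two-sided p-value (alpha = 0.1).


Step 1: Enumerate the 15 unordered pairs (i,j) with i<j and classify each by sign(x_j-x_i) * sign(y_j-y_i).
  (1,2):dx=-1,dy=+5->D; (1,3):dx=-3,dy=+7->D; (1,4):dx=-2,dy=-1->C; (1,5):dx=-4,dy=+3->D
  (1,6):dx=-5,dy=+9->D; (2,3):dx=-2,dy=+2->D; (2,4):dx=-1,dy=-6->C; (2,5):dx=-3,dy=-2->C
  (2,6):dx=-4,dy=+4->D; (3,4):dx=+1,dy=-8->D; (3,5):dx=-1,dy=-4->C; (3,6):dx=-2,dy=+2->D
  (4,5):dx=-2,dy=+4->D; (4,6):dx=-3,dy=+10->D; (5,6):dx=-1,dy=+6->D
Step 2: C = 4, D = 11, total pairs = 15.
Step 3: tau = (C - D)/(n(n-1)/2) = (4 - 11)/15 = -0.466667.
Step 4: Exact two-sided p-value (enumerate n! = 720 permutations of y under H0): p = 0.272222.
Step 5: alpha = 0.1. fail to reject H0.

tau_b = -0.4667 (C=4, D=11), p = 0.272222, fail to reject H0.


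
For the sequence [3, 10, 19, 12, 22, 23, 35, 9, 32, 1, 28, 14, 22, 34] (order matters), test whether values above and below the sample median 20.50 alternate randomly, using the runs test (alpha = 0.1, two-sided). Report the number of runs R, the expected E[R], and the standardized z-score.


Step 1: Compute median = 20.50; label A = above, B = below.
Labels in order: BBBBAAABABABAA  (n_A = 7, n_B = 7)
Step 2: Count runs R = 8.
Step 3: Under H0 (random ordering), E[R] = 2*n_A*n_B/(n_A+n_B) + 1 = 2*7*7/14 + 1 = 8.0000.
        Var[R] = 2*n_A*n_B*(2*n_A*n_B - n_A - n_B) / ((n_A+n_B)^2 * (n_A+n_B-1)) = 8232/2548 = 3.2308.
        SD[R] = 1.7974.
Step 4: R = E[R], so z = 0 with no continuity correction.
Step 5: Two-sided p-value via normal approximation = 2*(1 - Phi(|z|)) = 1.000000.
Step 6: alpha = 0.1. fail to reject H0.

R = 8, z = 0.0000, p = 1.000000, fail to reject H0.


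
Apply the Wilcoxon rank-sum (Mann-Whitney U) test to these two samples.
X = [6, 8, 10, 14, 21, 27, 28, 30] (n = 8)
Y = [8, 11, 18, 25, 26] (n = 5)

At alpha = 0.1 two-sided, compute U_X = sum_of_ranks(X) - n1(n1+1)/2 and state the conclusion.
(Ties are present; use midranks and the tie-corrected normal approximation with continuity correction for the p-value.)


Step 1: Combine and sort all 13 observations; assign midranks.
sorted (value, group): (6,X), (8,X), (8,Y), (10,X), (11,Y), (14,X), (18,Y), (21,X), (25,Y), (26,Y), (27,X), (28,X), (30,X)
ranks: 6->1, 8->2.5, 8->2.5, 10->4, 11->5, 14->6, 18->7, 21->8, 25->9, 26->10, 27->11, 28->12, 30->13
Step 2: Rank sum for X: R1 = 1 + 2.5 + 4 + 6 + 8 + 11 + 12 + 13 = 57.5.
Step 3: U_X = R1 - n1(n1+1)/2 = 57.5 - 8*9/2 = 57.5 - 36 = 21.5.
       U_Y = n1*n2 - U_X = 40 - 21.5 = 18.5.
Step 4: Ties are present, so use the tie-corrected normal approximation (with continuity correction) for the p-value.
Step 5: p-value = 0.883458; compare to alpha = 0.1. fail to reject H0.

U_X = 21.5, p = 0.883458, fail to reject H0 at alpha = 0.1.


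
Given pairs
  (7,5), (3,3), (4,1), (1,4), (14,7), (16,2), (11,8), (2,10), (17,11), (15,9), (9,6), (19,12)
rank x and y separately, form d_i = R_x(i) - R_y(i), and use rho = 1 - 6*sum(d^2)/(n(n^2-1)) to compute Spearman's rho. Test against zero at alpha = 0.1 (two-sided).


Step 1: Rank x and y separately (midranks; no ties here).
rank(x): 7->5, 3->3, 4->4, 1->1, 14->8, 16->10, 11->7, 2->2, 17->11, 15->9, 9->6, 19->12
rank(y): 5->5, 3->3, 1->1, 4->4, 7->7, 2->2, 8->8, 10->10, 11->11, 9->9, 6->6, 12->12
Step 2: d_i = R_x(i) - R_y(i); compute d_i^2.
  (5-5)^2=0, (3-3)^2=0, (4-1)^2=9, (1-4)^2=9, (8-7)^2=1, (10-2)^2=64, (7-8)^2=1, (2-10)^2=64, (11-11)^2=0, (9-9)^2=0, (6-6)^2=0, (12-12)^2=0
sum(d^2) = 148.
Step 3: rho = 1 - 6*148 / (12*(12^2 - 1)) = 1 - 888/1716 = 0.482517.
Step 4: Under H0, t = rho * sqrt((n-2)/(1-rho^2)) = 1.7421 ~ t(10).
Step 5: Two-sided p-value from the t-distribution with 10 df = 0.112109.
Step 6: alpha = 0.1. fail to reject H0.

rho = 0.4825, p = 0.112109, fail to reject H0 at alpha = 0.1.


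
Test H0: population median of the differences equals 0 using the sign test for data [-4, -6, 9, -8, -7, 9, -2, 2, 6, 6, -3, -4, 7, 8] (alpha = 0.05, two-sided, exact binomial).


Step 1: Discard zero differences. Original n = 14; n_eff = number of nonzero differences = 14.
Nonzero differences (with sign): -4, -6, +9, -8, -7, +9, -2, +2, +6, +6, -3, -4, +7, +8
Step 2: Count signs: positive = 7, negative = 7.
Step 3: Under H0: P(positive) = 0.5, so the number of positives S ~ Bin(14, 0.5).
Step 4: Two-sided exact p-value = sum of Bin(14,0.5) probabilities at or below the observed probability = 1.000000.
Step 5: alpha = 0.05. fail to reject H0.

n_eff = 14, pos = 7, neg = 7, p = 1.000000, fail to reject H0.


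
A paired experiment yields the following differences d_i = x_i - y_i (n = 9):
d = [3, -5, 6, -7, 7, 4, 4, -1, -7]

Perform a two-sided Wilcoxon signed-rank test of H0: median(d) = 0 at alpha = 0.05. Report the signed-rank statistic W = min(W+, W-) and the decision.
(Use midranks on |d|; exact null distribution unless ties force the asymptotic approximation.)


Step 1: Drop any zero differences (none here) and take |d_i|.
|d| = [3, 5, 6, 7, 7, 4, 4, 1, 7]
Step 2: Midrank |d_i| (ties get averaged ranks).
ranks: |3|->2, |5|->5, |6|->6, |7|->8, |7|->8, |4|->3.5, |4|->3.5, |1|->1, |7|->8
Step 3: Attach original signs; sum ranks with positive sign and with negative sign.
W+ = 2 + 6 + 8 + 3.5 + 3.5 = 23
W- = 5 + 8 + 1 + 8 = 22
(Check: W+ + W- = 45 should equal n(n+1)/2 = 45.)
Step 4: Test statistic W = min(W+, W-) = 22.
Step 5: Ties in |d|, so use the tie-corrected normal approximation.
        E[W] = n(n+1)/4 = 9*10/4 = 22.5.
        Tie groups: |d|=4 (t=2), |d|=7 (t=3); sum(t^3 - t) = 30.
        Var[W] = n(n+1)(2n+1)/24 - sum(t^3-t)/48 = 1710/24 - 30/48 = 70.625.
        z = (W - E[W]) / sqrt(Var[W]) = (22 - 22.5) / 8.4039 = -0.0595.
        Two-sided p = 2*Phi(z) = 0.952557.
Step 6: alpha = 0.05. fail to reject H0.

W+ = 23, W- = 22, W = min = 22, p = 0.952557, fail to reject H0.


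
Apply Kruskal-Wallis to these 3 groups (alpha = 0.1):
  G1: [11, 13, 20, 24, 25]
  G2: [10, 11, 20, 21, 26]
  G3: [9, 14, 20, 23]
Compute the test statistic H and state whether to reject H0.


Step 1: Combine all N = 14 observations and assign midranks.
sorted (value, group, rank): (9,G3,1), (10,G2,2), (11,G1,3.5), (11,G2,3.5), (13,G1,5), (14,G3,6), (20,G1,8), (20,G2,8), (20,G3,8), (21,G2,10), (23,G3,11), (24,G1,12), (25,G1,13), (26,G2,14)
Step 2: Sum ranks within each group.
R_1 = 41.5 (n_1 = 5)
R_2 = 37.5 (n_2 = 5)
R_3 = 26 (n_3 = 4)
Step 3: H = 12/(N(N+1)) * sum(R_i^2/n_i) - 3(N+1)
     = 12/(14*15) * (41.5^2/5 + 37.5^2/5 + 26^2/4) - 3*15
     = 0.057143 * 794.7 - 45
     = 0.411429.
Step 4: Ties present; correction factor C = 1 - 30/(14^3 - 14) = 0.989011. Corrected H = 0.411429 / 0.989011 = 0.416000.
Step 5: Under H0, H ~ chi^2(2); p-value = 0.812207.
Step 6: alpha = 0.1. fail to reject H0.

H = 0.4160, df = 2, p = 0.812207, fail to reject H0.


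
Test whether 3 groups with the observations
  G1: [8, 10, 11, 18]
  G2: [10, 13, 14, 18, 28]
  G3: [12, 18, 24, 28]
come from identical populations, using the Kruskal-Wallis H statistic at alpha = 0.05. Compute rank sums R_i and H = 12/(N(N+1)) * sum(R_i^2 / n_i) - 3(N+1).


Step 1: Combine all N = 13 observations and assign midranks.
sorted (value, group, rank): (8,G1,1), (10,G1,2.5), (10,G2,2.5), (11,G1,4), (12,G3,5), (13,G2,6), (14,G2,7), (18,G1,9), (18,G2,9), (18,G3,9), (24,G3,11), (28,G2,12.5), (28,G3,12.5)
Step 2: Sum ranks within each group.
R_1 = 16.5 (n_1 = 4)
R_2 = 37 (n_2 = 5)
R_3 = 37.5 (n_3 = 4)
Step 3: H = 12/(N(N+1)) * sum(R_i^2/n_i) - 3(N+1)
     = 12/(13*14) * (16.5^2/4 + 37^2/5 + 37.5^2/4) - 3*14
     = 0.065934 * 693.425 - 42
     = 3.720330.
Step 4: Ties present; correction factor C = 1 - 36/(13^3 - 13) = 0.983516. Corrected H = 3.720330 / 0.983516 = 3.782682.
Step 5: Under H0, H ~ chi^2(2); p-value = 0.150869.
Step 6: alpha = 0.05. fail to reject H0.

H = 3.7827, df = 2, p = 0.150869, fail to reject H0.


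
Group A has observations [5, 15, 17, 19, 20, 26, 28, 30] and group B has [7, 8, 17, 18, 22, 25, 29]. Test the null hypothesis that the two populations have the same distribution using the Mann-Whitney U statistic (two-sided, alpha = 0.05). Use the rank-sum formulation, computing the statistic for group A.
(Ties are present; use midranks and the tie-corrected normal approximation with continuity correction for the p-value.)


Step 1: Combine and sort all 15 observations; assign midranks.
sorted (value, group): (5,X), (7,Y), (8,Y), (15,X), (17,X), (17,Y), (18,Y), (19,X), (20,X), (22,Y), (25,Y), (26,X), (28,X), (29,Y), (30,X)
ranks: 5->1, 7->2, 8->3, 15->4, 17->5.5, 17->5.5, 18->7, 19->8, 20->9, 22->10, 25->11, 26->12, 28->13, 29->14, 30->15
Step 2: Rank sum for X: R1 = 1 + 4 + 5.5 + 8 + 9 + 12 + 13 + 15 = 67.5.
Step 3: U_X = R1 - n1(n1+1)/2 = 67.5 - 8*9/2 = 67.5 - 36 = 31.5.
       U_Y = n1*n2 - U_X = 56 - 31.5 = 24.5.
Step 4: Ties are present, so use the tie-corrected normal approximation (with continuity correction) for the p-value.
Step 5: p-value = 0.728221; compare to alpha = 0.05. fail to reject H0.

U_X = 31.5, p = 0.728221, fail to reject H0 at alpha = 0.05.


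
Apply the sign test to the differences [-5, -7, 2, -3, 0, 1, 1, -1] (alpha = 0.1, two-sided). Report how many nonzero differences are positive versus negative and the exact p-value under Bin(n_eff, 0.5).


Step 1: Discard zero differences. Original n = 8; n_eff = number of nonzero differences = 7.
Nonzero differences (with sign): -5, -7, +2, -3, +1, +1, -1
Step 2: Count signs: positive = 3, negative = 4.
Step 3: Under H0: P(positive) = 0.5, so the number of positives S ~ Bin(7, 0.5).
Step 4: Two-sided exact p-value = sum of Bin(7,0.5) probabilities at or below the observed probability = 1.000000.
Step 5: alpha = 0.1. fail to reject H0.

n_eff = 7, pos = 3, neg = 4, p = 1.000000, fail to reject H0.


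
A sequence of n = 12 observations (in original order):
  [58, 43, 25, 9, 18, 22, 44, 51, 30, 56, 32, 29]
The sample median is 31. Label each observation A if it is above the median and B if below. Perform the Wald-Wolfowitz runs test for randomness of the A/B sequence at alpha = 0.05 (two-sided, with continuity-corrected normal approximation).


Step 1: Compute median = 31; label A = above, B = below.
Labels in order: AABBBBAABAAB  (n_A = 6, n_B = 6)
Step 2: Count runs R = 6.
Step 3: Under H0 (random ordering), E[R] = 2*n_A*n_B/(n_A+n_B) + 1 = 2*6*6/12 + 1 = 7.0000.
        Var[R] = 2*n_A*n_B*(2*n_A*n_B - n_A - n_B) / ((n_A+n_B)^2 * (n_A+n_B-1)) = 4320/1584 = 2.7273.
        SD[R] = 1.6514.
Step 4: Continuity-corrected z = (R + 0.5 - E[R]) / SD[R] = (6 + 0.5 - 7.0000) / 1.6514 = -0.3028.
Step 5: Two-sided p-value via normal approximation = 2*(1 - Phi(|z|)) = 0.762069.
Step 6: alpha = 0.05. fail to reject H0.

R = 6, z = -0.3028, p = 0.762069, fail to reject H0.


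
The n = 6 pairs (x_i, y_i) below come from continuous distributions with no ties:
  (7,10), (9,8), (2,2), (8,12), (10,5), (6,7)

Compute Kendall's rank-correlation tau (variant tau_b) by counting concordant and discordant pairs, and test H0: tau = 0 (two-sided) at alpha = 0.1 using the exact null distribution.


Step 1: Enumerate the 15 unordered pairs (i,j) with i<j and classify each by sign(x_j-x_i) * sign(y_j-y_i).
  (1,2):dx=+2,dy=-2->D; (1,3):dx=-5,dy=-8->C; (1,4):dx=+1,dy=+2->C; (1,5):dx=+3,dy=-5->D
  (1,6):dx=-1,dy=-3->C; (2,3):dx=-7,dy=-6->C; (2,4):dx=-1,dy=+4->D; (2,5):dx=+1,dy=-3->D
  (2,6):dx=-3,dy=-1->C; (3,4):dx=+6,dy=+10->C; (3,5):dx=+8,dy=+3->C; (3,6):dx=+4,dy=+5->C
  (4,5):dx=+2,dy=-7->D; (4,6):dx=-2,dy=-5->C; (5,6):dx=-4,dy=+2->D
Step 2: C = 9, D = 6, total pairs = 15.
Step 3: tau = (C - D)/(n(n-1)/2) = (9 - 6)/15 = 0.200000.
Step 4: Exact two-sided p-value (enumerate n! = 720 permutations of y under H0): p = 0.719444.
Step 5: alpha = 0.1. fail to reject H0.

tau_b = 0.2000 (C=9, D=6), p = 0.719444, fail to reject H0.


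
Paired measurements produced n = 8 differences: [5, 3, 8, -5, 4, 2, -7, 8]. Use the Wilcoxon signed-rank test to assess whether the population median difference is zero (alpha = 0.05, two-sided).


Step 1: Drop any zero differences (none here) and take |d_i|.
|d| = [5, 3, 8, 5, 4, 2, 7, 8]
Step 2: Midrank |d_i| (ties get averaged ranks).
ranks: |5|->4.5, |3|->2, |8|->7.5, |5|->4.5, |4|->3, |2|->1, |7|->6, |8|->7.5
Step 3: Attach original signs; sum ranks with positive sign and with negative sign.
W+ = 4.5 + 2 + 7.5 + 3 + 1 + 7.5 = 25.5
W- = 4.5 + 6 = 10.5
(Check: W+ + W- = 36 should equal n(n+1)/2 = 36.)
Step 4: Test statistic W = min(W+, W-) = 10.5.
Step 5: Ties in |d|, so use the tie-corrected normal approximation.
        E[W] = n(n+1)/4 = 8*9/4 = 18.
        Tie groups: |d|=5 (t=2), |d|=8 (t=2); sum(t^3 - t) = 12.
        Var[W] = n(n+1)(2n+1)/24 - sum(t^3-t)/48 = 1224/24 - 12/48 = 50.75.
        z = (W - E[W]) / sqrt(Var[W]) = (10.5 - 18) / 7.1239 = -1.0528.
        Two-sided p = 2*Phi(z) = 0.292436.
Step 6: alpha = 0.05. fail to reject H0.

W+ = 25.5, W- = 10.5, W = min = 10.5, p = 0.292436, fail to reject H0.
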